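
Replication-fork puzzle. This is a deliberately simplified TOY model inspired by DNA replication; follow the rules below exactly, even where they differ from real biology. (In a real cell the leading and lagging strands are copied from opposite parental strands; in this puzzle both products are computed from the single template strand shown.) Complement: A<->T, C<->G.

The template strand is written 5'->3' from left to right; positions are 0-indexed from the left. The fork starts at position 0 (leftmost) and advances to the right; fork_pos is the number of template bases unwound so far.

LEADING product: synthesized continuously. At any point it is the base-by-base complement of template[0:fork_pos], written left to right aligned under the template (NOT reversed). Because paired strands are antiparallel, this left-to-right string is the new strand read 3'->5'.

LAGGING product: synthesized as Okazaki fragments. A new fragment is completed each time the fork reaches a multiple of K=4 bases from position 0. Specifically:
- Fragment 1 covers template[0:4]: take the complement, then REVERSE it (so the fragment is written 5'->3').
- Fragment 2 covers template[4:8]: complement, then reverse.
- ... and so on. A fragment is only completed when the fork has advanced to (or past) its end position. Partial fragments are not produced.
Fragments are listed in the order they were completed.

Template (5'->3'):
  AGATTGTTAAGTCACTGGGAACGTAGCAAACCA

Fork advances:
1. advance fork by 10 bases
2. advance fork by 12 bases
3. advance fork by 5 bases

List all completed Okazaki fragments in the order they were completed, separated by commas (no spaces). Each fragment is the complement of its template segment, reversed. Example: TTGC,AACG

Answer: ATCT,AACA,ACTT,AGTG,TCCC,ACGT

Derivation:
Step 1: advance 10 -> fork_pos = 0 + 10 = 10. Reached multiple(s) of 4: 4, 8 -> fragments 1-2 completed (2 total).
Step 2: advance 12 -> fork_pos = 10 + 12 = 22. Reached multiple(s) of 4: 12, 16, 20 -> fragments 3-5 completed (5 total).
Step 3: advance 5 -> fork_pos = 22 + 5 = 27. Reached multiple(s) of 4: 24 -> fragment 6 completed (6 total).
Final fork_pos = 27, so 6 fragment(s) are complete. Build each: template segment -> complement -> reverse.
Fragment 1: template[0:4] = AGAT -> complement TCTA -> reversed ATCT
Fragment 2: template[4:8] = TGTT -> complement ACAA -> reversed AACA
Fragment 3: template[8:12] = AAGT -> complement TTCA -> reversed ACTT
Fragment 4: template[12:16] = CACT -> complement GTGA -> reversed AGTG
Fragment 5: template[16:20] = GGGA -> complement CCCT -> reversed TCCC
Fragment 6: template[20:24] = ACGT -> complement TGCA -> reversed ACGT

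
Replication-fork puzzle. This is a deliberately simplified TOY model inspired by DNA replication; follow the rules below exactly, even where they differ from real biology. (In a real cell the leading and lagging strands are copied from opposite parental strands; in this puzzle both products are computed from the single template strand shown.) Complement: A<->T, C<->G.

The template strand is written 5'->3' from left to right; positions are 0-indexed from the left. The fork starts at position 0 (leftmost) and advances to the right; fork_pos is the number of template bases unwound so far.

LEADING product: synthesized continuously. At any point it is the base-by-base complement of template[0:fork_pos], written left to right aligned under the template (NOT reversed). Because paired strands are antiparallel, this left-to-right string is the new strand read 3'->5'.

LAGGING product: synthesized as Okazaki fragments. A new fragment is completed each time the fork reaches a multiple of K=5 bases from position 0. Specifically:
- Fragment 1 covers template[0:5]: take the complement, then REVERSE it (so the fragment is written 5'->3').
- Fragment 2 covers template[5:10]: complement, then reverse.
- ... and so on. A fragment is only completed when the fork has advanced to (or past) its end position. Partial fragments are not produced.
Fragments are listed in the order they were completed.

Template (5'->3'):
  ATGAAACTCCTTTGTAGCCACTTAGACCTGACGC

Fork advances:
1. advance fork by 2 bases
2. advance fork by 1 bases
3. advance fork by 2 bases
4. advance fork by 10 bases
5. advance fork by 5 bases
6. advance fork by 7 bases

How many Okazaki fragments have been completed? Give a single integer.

Step 1: advance 2 -> fork_pos = 0 + 2 = 2. Next multiple of 5 is 5 (not reached); still 0 fragment(s).
Step 2: advance 1 -> fork_pos = 2 + 1 = 3. Next multiple of 5 is 5 (not reached); still 0 fragment(s).
Step 3: advance 2 -> fork_pos = 3 + 2 = 5. Reached multiple(s) of 5: 5 -> fragment 1 completed (1 total).
Step 4: advance 10 -> fork_pos = 5 + 10 = 15. Reached multiple(s) of 5: 10, 15 -> fragments 2-3 completed (3 total).
Step 5: advance 5 -> fork_pos = 15 + 5 = 20. Reached multiple(s) of 5: 20 -> fragment 4 completed (4 total).
Step 6: advance 7 -> fork_pos = 20 + 7 = 27. Reached multiple(s) of 5: 25 -> fragment 5 completed (5 total).
Check: final fork_pos = 27; the multiples of 5 that are <= 27 are 5..25 -> 27 // 5 = 5 completed fragment(s).

Answer: 5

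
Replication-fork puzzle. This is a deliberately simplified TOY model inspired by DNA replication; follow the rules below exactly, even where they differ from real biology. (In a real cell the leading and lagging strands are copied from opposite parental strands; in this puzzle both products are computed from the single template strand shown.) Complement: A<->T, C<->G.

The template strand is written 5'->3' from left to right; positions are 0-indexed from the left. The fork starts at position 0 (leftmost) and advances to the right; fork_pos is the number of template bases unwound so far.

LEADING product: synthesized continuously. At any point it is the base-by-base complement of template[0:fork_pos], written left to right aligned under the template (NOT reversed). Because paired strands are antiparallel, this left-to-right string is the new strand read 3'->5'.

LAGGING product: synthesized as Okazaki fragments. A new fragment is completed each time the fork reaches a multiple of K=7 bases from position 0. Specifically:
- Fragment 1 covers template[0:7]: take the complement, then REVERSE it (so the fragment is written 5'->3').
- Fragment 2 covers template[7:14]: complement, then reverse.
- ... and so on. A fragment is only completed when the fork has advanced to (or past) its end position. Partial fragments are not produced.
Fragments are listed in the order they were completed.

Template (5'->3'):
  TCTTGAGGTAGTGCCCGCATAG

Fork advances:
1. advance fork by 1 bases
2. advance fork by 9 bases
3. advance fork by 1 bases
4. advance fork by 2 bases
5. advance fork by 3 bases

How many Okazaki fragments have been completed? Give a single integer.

Answer: 2

Derivation:
Step 1: advance 1 -> fork_pos = 0 + 1 = 1. Next multiple of 7 is 7 (not reached); still 0 fragment(s).
Step 2: advance 9 -> fork_pos = 1 + 9 = 10. Reached multiple(s) of 7: 7 -> fragment 1 completed (1 total).
Step 3: advance 1 -> fork_pos = 10 + 1 = 11. Next multiple of 7 is 14 (not reached); still 1 fragment(s).
Step 4: advance 2 -> fork_pos = 11 + 2 = 13. Next multiple of 7 is 14 (not reached); still 1 fragment(s).
Step 5: advance 3 -> fork_pos = 13 + 3 = 16. Reached multiple(s) of 7: 14 -> fragment 2 completed (2 total).
Check: final fork_pos = 16; the multiples of 7 that are <= 16 are 7..14 -> 16 // 7 = 2 completed fragment(s).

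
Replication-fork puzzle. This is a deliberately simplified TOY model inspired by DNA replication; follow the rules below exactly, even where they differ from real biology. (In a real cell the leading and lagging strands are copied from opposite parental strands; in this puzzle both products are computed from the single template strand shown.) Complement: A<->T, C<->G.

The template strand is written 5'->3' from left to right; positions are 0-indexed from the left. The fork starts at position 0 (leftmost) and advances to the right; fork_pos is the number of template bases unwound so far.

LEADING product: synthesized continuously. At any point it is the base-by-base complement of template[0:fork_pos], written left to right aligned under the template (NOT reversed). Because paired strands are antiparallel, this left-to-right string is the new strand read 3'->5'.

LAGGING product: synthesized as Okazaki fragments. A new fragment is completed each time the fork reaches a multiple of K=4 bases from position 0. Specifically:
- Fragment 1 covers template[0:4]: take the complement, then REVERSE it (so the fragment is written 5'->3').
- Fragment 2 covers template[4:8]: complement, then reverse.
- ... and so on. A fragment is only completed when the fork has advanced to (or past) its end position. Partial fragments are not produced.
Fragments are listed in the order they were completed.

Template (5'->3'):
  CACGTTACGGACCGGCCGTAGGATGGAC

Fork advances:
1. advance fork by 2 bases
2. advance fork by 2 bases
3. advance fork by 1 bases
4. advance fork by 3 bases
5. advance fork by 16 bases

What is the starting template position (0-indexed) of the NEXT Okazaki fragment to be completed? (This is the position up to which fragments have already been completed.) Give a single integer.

Step 1: advance 2 -> fork_pos = 0 + 2 = 2. Next multiple of 4 is 4 (not reached); still 0 fragment(s).
Step 2: advance 2 -> fork_pos = 2 + 2 = 4. Reached multiple(s) of 4: 4 -> fragment 1 completed (1 total).
Step 3: advance 1 -> fork_pos = 4 + 1 = 5. Next multiple of 4 is 8 (not reached); still 1 fragment(s).
Step 4: advance 3 -> fork_pos = 5 + 3 = 8. Reached multiple(s) of 4: 8 -> fragment 2 completed (2 total).
Step 5: advance 16 -> fork_pos = 8 + 16 = 24. Reached multiple(s) of 4: 12, 16, 20, 24 -> fragments 3-6 completed (6 total).
6 fragment(s) completed, covering template[0:24] (6 x 4 = 24). The next fragment, fragment 7, covers template[24:28], so it starts at position 24.

Answer: 24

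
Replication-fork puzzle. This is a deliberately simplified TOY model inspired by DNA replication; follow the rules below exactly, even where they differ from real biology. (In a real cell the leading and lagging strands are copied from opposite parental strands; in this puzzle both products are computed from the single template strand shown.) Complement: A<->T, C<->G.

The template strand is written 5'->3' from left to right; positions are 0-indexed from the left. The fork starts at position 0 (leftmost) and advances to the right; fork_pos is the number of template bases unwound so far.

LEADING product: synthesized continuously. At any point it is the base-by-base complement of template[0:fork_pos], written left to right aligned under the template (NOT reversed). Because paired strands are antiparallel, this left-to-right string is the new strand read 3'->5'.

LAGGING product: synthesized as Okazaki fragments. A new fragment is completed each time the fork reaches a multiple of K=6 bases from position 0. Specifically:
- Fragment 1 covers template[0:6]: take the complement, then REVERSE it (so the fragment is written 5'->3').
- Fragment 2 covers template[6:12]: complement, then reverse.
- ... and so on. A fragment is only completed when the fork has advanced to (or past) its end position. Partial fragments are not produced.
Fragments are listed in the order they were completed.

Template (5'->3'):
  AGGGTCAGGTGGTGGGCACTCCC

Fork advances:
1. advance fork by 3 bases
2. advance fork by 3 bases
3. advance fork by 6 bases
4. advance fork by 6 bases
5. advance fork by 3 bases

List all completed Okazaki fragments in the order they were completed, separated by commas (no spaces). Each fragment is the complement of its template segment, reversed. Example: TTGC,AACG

Step 1: advance 3 -> fork_pos = 0 + 3 = 3. Next multiple of 6 is 6 (not reached); still 0 fragment(s).
Step 2: advance 3 -> fork_pos = 3 + 3 = 6. Reached multiple(s) of 6: 6 -> fragment 1 completed (1 total).
Step 3: advance 6 -> fork_pos = 6 + 6 = 12. Reached multiple(s) of 6: 12 -> fragment 2 completed (2 total).
Step 4: advance 6 -> fork_pos = 12 + 6 = 18. Reached multiple(s) of 6: 18 -> fragment 3 completed (3 total).
Step 5: advance 3 -> fork_pos = 18 + 3 = 21. Next multiple of 6 is 24 (not reached); still 3 fragment(s).
Final fork_pos = 21, so 3 fragment(s) are complete. Build each: template segment -> complement -> reverse.
Fragment 1: template[0:6] = AGGGTC -> complement TCCCAG -> reversed GACCCT
Fragment 2: template[6:12] = AGGTGG -> complement TCCACC -> reversed CCACCT
Fragment 3: template[12:18] = TGGGCA -> complement ACCCGT -> reversed TGCCCA

Answer: GACCCT,CCACCT,TGCCCA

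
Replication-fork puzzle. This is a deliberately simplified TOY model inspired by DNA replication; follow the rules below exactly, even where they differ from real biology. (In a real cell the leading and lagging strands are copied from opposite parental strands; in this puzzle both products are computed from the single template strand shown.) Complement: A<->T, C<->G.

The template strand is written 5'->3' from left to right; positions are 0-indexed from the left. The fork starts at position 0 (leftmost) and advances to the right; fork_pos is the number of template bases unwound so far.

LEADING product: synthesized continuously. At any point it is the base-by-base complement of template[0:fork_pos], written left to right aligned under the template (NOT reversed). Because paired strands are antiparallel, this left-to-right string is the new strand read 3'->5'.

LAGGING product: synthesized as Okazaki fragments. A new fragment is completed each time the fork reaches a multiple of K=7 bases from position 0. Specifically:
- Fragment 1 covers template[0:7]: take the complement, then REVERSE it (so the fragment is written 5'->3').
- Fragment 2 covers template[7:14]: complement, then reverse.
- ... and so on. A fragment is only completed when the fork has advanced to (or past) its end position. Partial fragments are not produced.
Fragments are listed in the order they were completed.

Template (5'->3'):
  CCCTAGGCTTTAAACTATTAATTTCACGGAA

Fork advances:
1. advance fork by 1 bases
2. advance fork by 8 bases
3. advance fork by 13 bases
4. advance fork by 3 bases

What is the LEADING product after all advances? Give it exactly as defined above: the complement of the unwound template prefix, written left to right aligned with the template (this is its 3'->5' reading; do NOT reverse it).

Step 1: advance 1 -> fork_pos = 0 + 1 = 1.
Step 2: advance 8 -> fork_pos = 1 + 8 = 9.
Step 3: advance 13 -> fork_pos = 9 + 13 = 22.
Step 4: advance 3 -> fork_pos = 22 + 3 = 25.
Unwound prefix: template[0:25] = CCCTAGGCTTTAAACTATTAATTTC
Complement it base by base (A<->T, C<->G), keeping left-to-right order:
  [0:5] CCCTA -> GGGAT
  [5:10] GGCTT -> CCGAA
  [10:15] TAAAC -> ATTTG
  [15:20] TATTA -> ATAAT
  [20:25] ATTTC -> TAAAG
Concatenate: GGGATCCGAAATTTGATAATTAAAG (length 25; written aligned with the template, i.e. 3'->5').

Answer: GGGATCCGAAATTTGATAATTAAAG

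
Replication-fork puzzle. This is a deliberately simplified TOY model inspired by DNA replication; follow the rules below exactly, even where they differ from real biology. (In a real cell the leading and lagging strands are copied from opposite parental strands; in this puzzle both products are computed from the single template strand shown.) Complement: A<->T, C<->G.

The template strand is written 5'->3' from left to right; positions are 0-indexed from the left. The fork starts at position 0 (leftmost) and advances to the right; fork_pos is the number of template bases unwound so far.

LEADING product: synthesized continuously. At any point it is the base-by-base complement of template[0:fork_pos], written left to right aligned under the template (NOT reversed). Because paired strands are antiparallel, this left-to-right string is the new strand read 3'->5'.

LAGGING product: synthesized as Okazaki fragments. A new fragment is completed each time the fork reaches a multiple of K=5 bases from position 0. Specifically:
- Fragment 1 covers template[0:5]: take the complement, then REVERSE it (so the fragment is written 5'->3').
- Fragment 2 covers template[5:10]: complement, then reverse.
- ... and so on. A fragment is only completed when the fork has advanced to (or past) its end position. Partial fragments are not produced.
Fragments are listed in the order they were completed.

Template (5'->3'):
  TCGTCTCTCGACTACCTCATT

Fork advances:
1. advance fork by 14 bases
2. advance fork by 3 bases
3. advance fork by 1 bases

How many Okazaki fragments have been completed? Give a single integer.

Step 1: advance 14 -> fork_pos = 0 + 14 = 14. Reached multiple(s) of 5: 5, 10 -> fragments 1-2 completed (2 total).
Step 2: advance 3 -> fork_pos = 14 + 3 = 17. Reached multiple(s) of 5: 15 -> fragment 3 completed (3 total).
Step 3: advance 1 -> fork_pos = 17 + 1 = 18. Next multiple of 5 is 20 (not reached); still 3 fragment(s).
Check: final fork_pos = 18; the multiples of 5 that are <= 18 are 5..15 -> 18 // 5 = 3 completed fragment(s).

Answer: 3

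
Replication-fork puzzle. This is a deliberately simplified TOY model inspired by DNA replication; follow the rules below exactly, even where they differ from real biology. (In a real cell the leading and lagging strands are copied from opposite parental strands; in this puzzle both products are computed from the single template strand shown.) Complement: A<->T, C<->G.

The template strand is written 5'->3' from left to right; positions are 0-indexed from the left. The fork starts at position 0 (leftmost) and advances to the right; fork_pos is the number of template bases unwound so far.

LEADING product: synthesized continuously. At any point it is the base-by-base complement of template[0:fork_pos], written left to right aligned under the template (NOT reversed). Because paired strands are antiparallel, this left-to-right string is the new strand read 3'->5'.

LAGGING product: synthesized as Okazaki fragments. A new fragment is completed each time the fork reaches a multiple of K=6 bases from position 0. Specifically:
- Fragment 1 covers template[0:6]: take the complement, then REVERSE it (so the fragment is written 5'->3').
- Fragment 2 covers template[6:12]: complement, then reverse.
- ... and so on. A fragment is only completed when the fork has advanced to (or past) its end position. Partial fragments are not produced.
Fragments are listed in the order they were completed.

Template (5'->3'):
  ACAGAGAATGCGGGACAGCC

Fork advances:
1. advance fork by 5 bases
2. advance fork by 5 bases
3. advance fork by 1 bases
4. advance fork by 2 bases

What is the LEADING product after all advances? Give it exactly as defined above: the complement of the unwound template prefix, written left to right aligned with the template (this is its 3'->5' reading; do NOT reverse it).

Step 1: advance 5 -> fork_pos = 0 + 5 = 5.
Step 2: advance 5 -> fork_pos = 5 + 5 = 10.
Step 3: advance 1 -> fork_pos = 10 + 1 = 11.
Step 4: advance 2 -> fork_pos = 11 + 2 = 13.
Unwound prefix: template[0:13] = ACAGAGAATGCGG
Complement it base by base (A<->T, C<->G), keeping left-to-right order:
  [0:5] ACAGA -> TGTCT
  [5:10] GAATG -> CTTAC
  [10:13] CGG -> GCC
Concatenate: TGTCTCTTACGCC (length 13; written aligned with the template, i.e. 3'->5').

Answer: TGTCTCTTACGCC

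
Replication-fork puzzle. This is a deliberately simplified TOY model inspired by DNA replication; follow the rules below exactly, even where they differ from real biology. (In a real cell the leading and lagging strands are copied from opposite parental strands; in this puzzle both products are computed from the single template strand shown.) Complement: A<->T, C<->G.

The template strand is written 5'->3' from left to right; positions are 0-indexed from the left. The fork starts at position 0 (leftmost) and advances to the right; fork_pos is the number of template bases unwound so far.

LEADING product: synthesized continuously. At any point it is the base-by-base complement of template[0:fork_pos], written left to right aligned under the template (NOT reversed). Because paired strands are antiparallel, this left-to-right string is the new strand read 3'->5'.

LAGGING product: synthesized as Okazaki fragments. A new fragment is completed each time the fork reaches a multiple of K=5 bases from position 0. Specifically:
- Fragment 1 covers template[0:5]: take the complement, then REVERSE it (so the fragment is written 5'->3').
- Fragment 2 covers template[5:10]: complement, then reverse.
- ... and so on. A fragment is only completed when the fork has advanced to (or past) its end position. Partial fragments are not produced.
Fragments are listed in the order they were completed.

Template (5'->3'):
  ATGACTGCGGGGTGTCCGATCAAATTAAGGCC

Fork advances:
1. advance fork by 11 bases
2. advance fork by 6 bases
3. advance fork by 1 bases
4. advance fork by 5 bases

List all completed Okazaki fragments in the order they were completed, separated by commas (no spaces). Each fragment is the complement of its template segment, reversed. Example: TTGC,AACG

Answer: GTCAT,CCGCA,ACACC,ATCGG

Derivation:
Step 1: advance 11 -> fork_pos = 0 + 11 = 11. Reached multiple(s) of 5: 5, 10 -> fragments 1-2 completed (2 total).
Step 2: advance 6 -> fork_pos = 11 + 6 = 17. Reached multiple(s) of 5: 15 -> fragment 3 completed (3 total).
Step 3: advance 1 -> fork_pos = 17 + 1 = 18. Next multiple of 5 is 20 (not reached); still 3 fragment(s).
Step 4: advance 5 -> fork_pos = 18 + 5 = 23. Reached multiple(s) of 5: 20 -> fragment 4 completed (4 total).
Final fork_pos = 23, so 4 fragment(s) are complete. Build each: template segment -> complement -> reverse.
Fragment 1: template[0:5] = ATGAC -> complement TACTG -> reversed GTCAT
Fragment 2: template[5:10] = TGCGG -> complement ACGCC -> reversed CCGCA
Fragment 3: template[10:15] = GGTGT -> complement CCACA -> reversed ACACC
Fragment 4: template[15:20] = CCGAT -> complement GGCTA -> reversed ATCGG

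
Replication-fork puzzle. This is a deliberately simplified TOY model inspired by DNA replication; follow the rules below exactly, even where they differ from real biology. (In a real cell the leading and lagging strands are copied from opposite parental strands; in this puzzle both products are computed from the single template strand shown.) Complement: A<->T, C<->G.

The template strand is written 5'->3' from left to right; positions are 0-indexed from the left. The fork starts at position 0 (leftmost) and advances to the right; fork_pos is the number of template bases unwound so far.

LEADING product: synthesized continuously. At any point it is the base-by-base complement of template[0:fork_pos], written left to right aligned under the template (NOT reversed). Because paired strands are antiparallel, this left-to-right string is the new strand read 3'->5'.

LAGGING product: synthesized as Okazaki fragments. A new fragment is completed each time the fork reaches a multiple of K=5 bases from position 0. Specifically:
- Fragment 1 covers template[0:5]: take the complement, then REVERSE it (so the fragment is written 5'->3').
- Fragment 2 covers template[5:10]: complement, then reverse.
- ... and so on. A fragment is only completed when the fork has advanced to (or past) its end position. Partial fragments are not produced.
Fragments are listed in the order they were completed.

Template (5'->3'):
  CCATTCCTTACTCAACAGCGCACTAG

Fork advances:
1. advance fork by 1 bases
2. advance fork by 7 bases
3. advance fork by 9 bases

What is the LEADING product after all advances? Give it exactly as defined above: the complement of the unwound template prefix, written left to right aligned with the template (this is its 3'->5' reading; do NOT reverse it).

Answer: GGTAAGGAATGAGTTGT

Derivation:
Step 1: advance 1 -> fork_pos = 0 + 1 = 1.
Step 2: advance 7 -> fork_pos = 1 + 7 = 8.
Step 3: advance 9 -> fork_pos = 8 + 9 = 17.
Unwound prefix: template[0:17] = CCATTCCTTACTCAACA
Complement it base by base (A<->T, C<->G), keeping left-to-right order:
  [0:5] CCATT -> GGTAA
  [5:10] CCTTA -> GGAAT
  [10:15] CTCAA -> GAGTT
  [15:17] CA -> GT
Concatenate: GGTAAGGAATGAGTTGT (length 17; written aligned with the template, i.e. 3'->5').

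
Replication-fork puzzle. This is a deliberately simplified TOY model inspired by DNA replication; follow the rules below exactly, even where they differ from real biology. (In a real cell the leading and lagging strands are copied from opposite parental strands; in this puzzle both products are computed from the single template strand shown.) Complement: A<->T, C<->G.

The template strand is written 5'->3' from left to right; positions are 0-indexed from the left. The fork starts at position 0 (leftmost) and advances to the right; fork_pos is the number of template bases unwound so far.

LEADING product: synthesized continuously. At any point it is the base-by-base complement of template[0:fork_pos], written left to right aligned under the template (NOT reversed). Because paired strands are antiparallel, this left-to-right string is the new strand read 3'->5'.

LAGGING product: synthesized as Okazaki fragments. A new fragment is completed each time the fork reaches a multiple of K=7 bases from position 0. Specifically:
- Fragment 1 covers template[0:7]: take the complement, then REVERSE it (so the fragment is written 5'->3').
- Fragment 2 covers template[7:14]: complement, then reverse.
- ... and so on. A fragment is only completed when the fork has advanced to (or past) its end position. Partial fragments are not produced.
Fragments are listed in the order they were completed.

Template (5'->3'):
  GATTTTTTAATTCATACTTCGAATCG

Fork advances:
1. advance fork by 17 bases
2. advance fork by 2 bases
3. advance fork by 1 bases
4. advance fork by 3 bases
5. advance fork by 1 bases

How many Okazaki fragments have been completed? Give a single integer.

Answer: 3

Derivation:
Step 1: advance 17 -> fork_pos = 0 + 17 = 17. Reached multiple(s) of 7: 7, 14 -> fragments 1-2 completed (2 total).
Step 2: advance 2 -> fork_pos = 17 + 2 = 19. Next multiple of 7 is 21 (not reached); still 2 fragment(s).
Step 3: advance 1 -> fork_pos = 19 + 1 = 20. Next multiple of 7 is 21 (not reached); still 2 fragment(s).
Step 4: advance 3 -> fork_pos = 20 + 3 = 23. Reached multiple(s) of 7: 21 -> fragment 3 completed (3 total).
Step 5: advance 1 -> fork_pos = 23 + 1 = 24. Next multiple of 7 is 28 (not reached); still 3 fragment(s).
Check: final fork_pos = 24; the multiples of 7 that are <= 24 are 7..21 -> 24 // 7 = 3 completed fragment(s).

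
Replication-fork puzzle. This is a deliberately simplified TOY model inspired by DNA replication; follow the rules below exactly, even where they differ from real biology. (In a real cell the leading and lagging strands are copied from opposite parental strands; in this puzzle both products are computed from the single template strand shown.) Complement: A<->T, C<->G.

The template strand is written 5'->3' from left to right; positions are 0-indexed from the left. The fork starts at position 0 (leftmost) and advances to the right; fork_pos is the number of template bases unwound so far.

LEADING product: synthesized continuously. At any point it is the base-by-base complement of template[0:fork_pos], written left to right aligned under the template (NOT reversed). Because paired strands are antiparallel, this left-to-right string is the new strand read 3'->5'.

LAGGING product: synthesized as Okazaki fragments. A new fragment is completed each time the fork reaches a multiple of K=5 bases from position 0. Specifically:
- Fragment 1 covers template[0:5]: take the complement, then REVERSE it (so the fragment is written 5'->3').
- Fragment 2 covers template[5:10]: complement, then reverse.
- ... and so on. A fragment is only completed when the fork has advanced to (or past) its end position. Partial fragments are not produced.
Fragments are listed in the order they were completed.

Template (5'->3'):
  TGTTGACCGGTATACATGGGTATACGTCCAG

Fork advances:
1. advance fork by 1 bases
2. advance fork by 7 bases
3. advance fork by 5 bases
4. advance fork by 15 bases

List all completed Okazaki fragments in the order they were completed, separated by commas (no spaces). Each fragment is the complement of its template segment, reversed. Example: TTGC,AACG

Step 1: advance 1 -> fork_pos = 0 + 1 = 1. Next multiple of 5 is 5 (not reached); still 0 fragment(s).
Step 2: advance 7 -> fork_pos = 1 + 7 = 8. Reached multiple(s) of 5: 5 -> fragment 1 completed (1 total).
Step 3: advance 5 -> fork_pos = 8 + 5 = 13. Reached multiple(s) of 5: 10 -> fragment 2 completed (2 total).
Step 4: advance 15 -> fork_pos = 13 + 15 = 28. Reached multiple(s) of 5: 15, 20, 25 -> fragments 3-5 completed (5 total).
Final fork_pos = 28, so 5 fragment(s) are complete. Build each: template segment -> complement -> reverse.
Fragment 1: template[0:5] = TGTTG -> complement ACAAC -> reversed CAACA
Fragment 2: template[5:10] = ACCGG -> complement TGGCC -> reversed CCGGT
Fragment 3: template[10:15] = TATAC -> complement ATATG -> reversed GTATA
Fragment 4: template[15:20] = ATGGG -> complement TACCC -> reversed CCCAT
Fragment 5: template[20:25] = TATAC -> complement ATATG -> reversed GTATA

Answer: CAACA,CCGGT,GTATA,CCCAT,GTATA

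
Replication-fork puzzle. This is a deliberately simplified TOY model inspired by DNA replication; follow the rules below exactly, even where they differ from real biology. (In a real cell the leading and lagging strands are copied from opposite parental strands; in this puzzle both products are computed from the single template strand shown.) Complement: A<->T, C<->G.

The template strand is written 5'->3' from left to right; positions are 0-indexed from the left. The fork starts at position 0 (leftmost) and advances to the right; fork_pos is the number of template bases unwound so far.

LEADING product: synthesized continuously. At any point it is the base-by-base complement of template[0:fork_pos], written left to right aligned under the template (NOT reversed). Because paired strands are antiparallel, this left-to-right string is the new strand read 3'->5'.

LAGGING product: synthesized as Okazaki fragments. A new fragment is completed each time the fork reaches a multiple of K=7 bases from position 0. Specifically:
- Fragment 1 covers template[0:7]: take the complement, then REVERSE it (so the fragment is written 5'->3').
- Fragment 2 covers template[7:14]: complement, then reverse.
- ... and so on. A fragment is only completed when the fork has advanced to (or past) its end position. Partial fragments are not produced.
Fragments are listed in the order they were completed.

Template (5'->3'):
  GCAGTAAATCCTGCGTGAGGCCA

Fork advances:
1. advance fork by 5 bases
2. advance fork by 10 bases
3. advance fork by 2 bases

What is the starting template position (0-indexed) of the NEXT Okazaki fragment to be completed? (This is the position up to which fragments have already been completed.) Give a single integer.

Answer: 14

Derivation:
Step 1: advance 5 -> fork_pos = 0 + 5 = 5. Next multiple of 7 is 7 (not reached); still 0 fragment(s).
Step 2: advance 10 -> fork_pos = 5 + 10 = 15. Reached multiple(s) of 7: 7, 14 -> fragments 1-2 completed (2 total).
Step 3: advance 2 -> fork_pos = 15 + 2 = 17. Next multiple of 7 is 21 (not reached); still 2 fragment(s).
2 fragment(s) completed, covering template[0:14] (2 x 7 = 14). The next fragment, fragment 3, covers template[14:21], so it starts at position 14.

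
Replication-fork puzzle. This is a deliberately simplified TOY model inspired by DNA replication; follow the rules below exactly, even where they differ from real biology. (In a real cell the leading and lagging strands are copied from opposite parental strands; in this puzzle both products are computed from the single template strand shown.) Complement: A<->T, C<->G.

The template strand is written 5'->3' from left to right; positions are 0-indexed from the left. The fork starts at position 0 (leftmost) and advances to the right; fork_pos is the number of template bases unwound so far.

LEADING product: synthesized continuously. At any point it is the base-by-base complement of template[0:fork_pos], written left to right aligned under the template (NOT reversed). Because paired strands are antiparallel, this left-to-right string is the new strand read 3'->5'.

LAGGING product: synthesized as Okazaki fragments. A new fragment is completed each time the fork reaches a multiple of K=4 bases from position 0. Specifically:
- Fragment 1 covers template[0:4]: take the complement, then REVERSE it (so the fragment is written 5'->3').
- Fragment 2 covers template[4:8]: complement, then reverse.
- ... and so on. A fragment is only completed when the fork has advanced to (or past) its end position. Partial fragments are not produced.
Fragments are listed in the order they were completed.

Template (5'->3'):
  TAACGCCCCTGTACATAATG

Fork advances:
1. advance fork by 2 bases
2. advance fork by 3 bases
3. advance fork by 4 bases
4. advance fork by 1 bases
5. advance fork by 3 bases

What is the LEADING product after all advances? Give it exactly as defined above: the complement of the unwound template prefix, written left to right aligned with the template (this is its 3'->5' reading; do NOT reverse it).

Answer: ATTGCGGGGACAT

Derivation:
Step 1: advance 2 -> fork_pos = 0 + 2 = 2.
Step 2: advance 3 -> fork_pos = 2 + 3 = 5.
Step 3: advance 4 -> fork_pos = 5 + 4 = 9.
Step 4: advance 1 -> fork_pos = 9 + 1 = 10.
Step 5: advance 3 -> fork_pos = 10 + 3 = 13.
Unwound prefix: template[0:13] = TAACGCCCCTGTA
Complement it base by base (A<->T, C<->G), keeping left-to-right order:
  [0:5] TAACG -> ATTGC
  [5:10] CCCCT -> GGGGA
  [10:13] GTA -> CAT
Concatenate: ATTGCGGGGACAT (length 13; written aligned with the template, i.e. 3'->5').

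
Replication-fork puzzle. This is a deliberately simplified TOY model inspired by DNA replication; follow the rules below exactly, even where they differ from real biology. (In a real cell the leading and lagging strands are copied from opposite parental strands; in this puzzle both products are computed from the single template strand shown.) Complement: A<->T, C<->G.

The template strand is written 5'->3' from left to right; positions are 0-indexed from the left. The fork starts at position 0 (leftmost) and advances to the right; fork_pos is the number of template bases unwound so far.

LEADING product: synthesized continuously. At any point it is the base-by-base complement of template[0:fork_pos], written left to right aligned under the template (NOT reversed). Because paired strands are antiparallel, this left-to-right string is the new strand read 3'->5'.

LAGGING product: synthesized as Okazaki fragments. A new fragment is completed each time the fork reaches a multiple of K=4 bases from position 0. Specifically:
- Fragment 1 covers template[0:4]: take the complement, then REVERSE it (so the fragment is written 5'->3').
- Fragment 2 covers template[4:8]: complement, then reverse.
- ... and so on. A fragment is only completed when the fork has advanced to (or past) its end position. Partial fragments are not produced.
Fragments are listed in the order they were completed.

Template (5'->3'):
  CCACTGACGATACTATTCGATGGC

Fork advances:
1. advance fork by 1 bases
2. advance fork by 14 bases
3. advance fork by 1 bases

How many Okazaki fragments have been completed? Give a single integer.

Answer: 4

Derivation:
Step 1: advance 1 -> fork_pos = 0 + 1 = 1. Next multiple of 4 is 4 (not reached); still 0 fragment(s).
Step 2: advance 14 -> fork_pos = 1 + 14 = 15. Reached multiple(s) of 4: 4, 8, 12 -> fragments 1-3 completed (3 total).
Step 3: advance 1 -> fork_pos = 15 + 1 = 16. Reached multiple(s) of 4: 16 -> fragment 4 completed (4 total).
Check: final fork_pos = 16; the multiples of 4 that are <= 16 are 4..16 -> 16 // 4 = 4 completed fragment(s).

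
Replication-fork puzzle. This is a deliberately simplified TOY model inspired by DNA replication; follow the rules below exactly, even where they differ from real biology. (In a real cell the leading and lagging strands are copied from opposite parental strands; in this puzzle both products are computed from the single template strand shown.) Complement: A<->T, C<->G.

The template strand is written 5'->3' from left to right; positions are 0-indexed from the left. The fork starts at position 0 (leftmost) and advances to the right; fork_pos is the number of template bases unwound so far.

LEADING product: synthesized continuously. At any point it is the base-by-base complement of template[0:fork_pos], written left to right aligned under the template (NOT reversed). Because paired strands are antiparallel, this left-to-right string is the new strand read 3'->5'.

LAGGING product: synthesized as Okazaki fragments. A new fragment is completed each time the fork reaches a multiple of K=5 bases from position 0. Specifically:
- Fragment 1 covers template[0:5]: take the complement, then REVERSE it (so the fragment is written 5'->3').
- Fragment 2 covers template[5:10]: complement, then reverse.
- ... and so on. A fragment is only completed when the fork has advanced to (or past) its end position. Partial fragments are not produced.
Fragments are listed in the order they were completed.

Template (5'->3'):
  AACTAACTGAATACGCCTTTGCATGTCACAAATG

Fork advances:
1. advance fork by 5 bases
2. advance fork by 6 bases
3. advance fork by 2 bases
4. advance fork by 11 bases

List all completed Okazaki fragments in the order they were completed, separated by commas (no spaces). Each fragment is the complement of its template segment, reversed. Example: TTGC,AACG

Step 1: advance 5 -> fork_pos = 0 + 5 = 5. Reached multiple(s) of 5: 5 -> fragment 1 completed (1 total).
Step 2: advance 6 -> fork_pos = 5 + 6 = 11. Reached multiple(s) of 5: 10 -> fragment 2 completed (2 total).
Step 3: advance 2 -> fork_pos = 11 + 2 = 13. Next multiple of 5 is 15 (not reached); still 2 fragment(s).
Step 4: advance 11 -> fork_pos = 13 + 11 = 24. Reached multiple(s) of 5: 15, 20 -> fragments 3-4 completed (4 total).
Final fork_pos = 24, so 4 fragment(s) are complete. Build each: template segment -> complement -> reverse.
Fragment 1: template[0:5] = AACTA -> complement TTGAT -> reversed TAGTT
Fragment 2: template[5:10] = ACTGA -> complement TGACT -> reversed TCAGT
Fragment 3: template[10:15] = ATACG -> complement TATGC -> reversed CGTAT
Fragment 4: template[15:20] = CCTTT -> complement GGAAA -> reversed AAAGG

Answer: TAGTT,TCAGT,CGTAT,AAAGG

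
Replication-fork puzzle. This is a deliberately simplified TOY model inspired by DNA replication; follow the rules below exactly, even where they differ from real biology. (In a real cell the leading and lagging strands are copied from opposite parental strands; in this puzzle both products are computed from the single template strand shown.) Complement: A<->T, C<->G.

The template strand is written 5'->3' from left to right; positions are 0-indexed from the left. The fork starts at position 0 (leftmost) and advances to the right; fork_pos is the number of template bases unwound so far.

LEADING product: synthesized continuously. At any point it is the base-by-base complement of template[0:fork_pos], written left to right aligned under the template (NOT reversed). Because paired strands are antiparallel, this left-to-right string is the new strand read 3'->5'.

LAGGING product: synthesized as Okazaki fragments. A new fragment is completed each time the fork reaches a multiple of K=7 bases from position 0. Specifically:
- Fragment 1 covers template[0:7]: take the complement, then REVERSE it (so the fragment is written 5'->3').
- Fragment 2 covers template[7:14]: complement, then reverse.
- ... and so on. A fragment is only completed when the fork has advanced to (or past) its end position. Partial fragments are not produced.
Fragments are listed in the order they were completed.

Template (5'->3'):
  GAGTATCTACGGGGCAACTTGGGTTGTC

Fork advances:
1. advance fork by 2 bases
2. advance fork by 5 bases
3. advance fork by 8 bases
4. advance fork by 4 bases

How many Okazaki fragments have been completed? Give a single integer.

Step 1: advance 2 -> fork_pos = 0 + 2 = 2. Next multiple of 7 is 7 (not reached); still 0 fragment(s).
Step 2: advance 5 -> fork_pos = 2 + 5 = 7. Reached multiple(s) of 7: 7 -> fragment 1 completed (1 total).
Step 3: advance 8 -> fork_pos = 7 + 8 = 15. Reached multiple(s) of 7: 14 -> fragment 2 completed (2 total).
Step 4: advance 4 -> fork_pos = 15 + 4 = 19. Next multiple of 7 is 21 (not reached); still 2 fragment(s).
Check: final fork_pos = 19; the multiples of 7 that are <= 19 are 7..14 -> 19 // 7 = 2 completed fragment(s).

Answer: 2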